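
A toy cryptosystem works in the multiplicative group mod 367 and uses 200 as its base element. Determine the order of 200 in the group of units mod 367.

61

Since 200 ∈ (Z/367Z)^×, its order divides φ(367) = 367 − 1 = 366 = 2 · 3 · 61.
Divisors of 366: 1, 2, 3, 6, 61, 122, 183, 366.
Check 200^d mod 367 for each divisor in increasing order:
200^1 ≡ 200
200^2 ≡ 364
200^3 ≡ 134
200^6 ≡ 340
200^61 ≡ 1
So ord_367(200) = 61.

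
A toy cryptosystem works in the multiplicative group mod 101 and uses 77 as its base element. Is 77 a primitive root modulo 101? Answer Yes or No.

No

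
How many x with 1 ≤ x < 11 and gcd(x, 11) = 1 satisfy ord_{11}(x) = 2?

1

φ(11) = 11 − 1 = 10 = 2 · 5.
(Z/11Z)^× is cyclic (|G| = 10); a cyclic group of order m has exactly φ(d) elements of each order d | m, and none otherwise.
2 | 10, and φ(2) = 2 − 1 = 1.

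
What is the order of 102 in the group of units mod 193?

By Lagrange's theorem, ord_193(102) divides φ(193) = 193 − 1 = 192 = 2^6 · 3.
Divisors of 192: 1, 2, 3, 4, 6, 8, 12, 16, 24, 32, 48, 64, 96, 192.
Check 102^d mod 193 for each divisor in increasing order:
102^1 ≡ 102 (mod 193)
102^2 ≡ 175 (mod 193)
102^3 ≡ 94 (mod 193)
102^4 ≡ 131 (mod 193)
102^6 ≡ 151 (mod 193)
102^8 ≡ 177 (mod 193)
102^12 ≡ 27 (mod 193)
102^16 ≡ 63 (mod 193)
102^24 ≡ 150 (mod 193)
102^32 ≡ 109 (mod 193)
102^48 ≡ 112 (mod 193)
102^64 ≡ 108 (mod 193)
102^96 ≡ 192 (mod 193)
102^192 ≡ 1 (mod 193) ✓
Hence ord(102) = 192.

192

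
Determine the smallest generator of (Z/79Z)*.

3

φ(79) = 79 − 1 = 78 = 2 · 3 · 13.
Test candidates g = 2, 3, … against the prime factors q ∈ {2, 3, 13} of φ(79): g is a generator iff g^(78/q) ≢ 1 for every such q.
g = 2: 2^39 ≡ 1 — hits 1, so not a primitive root.
g = 3: 3^39 ≡ 78; 3^26 ≡ 23; 3^6 ≡ 18 — none is 1, so 3 is a primitive root.
Hence the least primitive root of 79 is 3.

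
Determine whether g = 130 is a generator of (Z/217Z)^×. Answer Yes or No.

No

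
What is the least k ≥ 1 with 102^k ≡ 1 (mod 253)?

110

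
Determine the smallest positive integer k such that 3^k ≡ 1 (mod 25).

By Lagrange's theorem, ord_25(3) divides φ(25) = φ(5^2) = 5·(5−1) = 20 = 2^2 · 5.
Divisors of 20: 1, 2, 4, 5, 10, 20.
Compute 3^d (mod 25) for the divisors d until we hit 1:
3^1 ≡ 3 (mod 25)
3^2 ≡ 9 (mod 25)
3^4 ≡ 6 (mod 25)
3^5 ≡ 18 (mod 25)
3^10 ≡ 24 (mod 25)
3^20 ≡ 1 (mod 25) ✓
So ord_25(3) = 20.

20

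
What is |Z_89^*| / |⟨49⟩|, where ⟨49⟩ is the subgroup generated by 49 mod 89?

2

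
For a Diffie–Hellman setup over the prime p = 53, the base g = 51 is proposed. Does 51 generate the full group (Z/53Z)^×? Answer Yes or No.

Yes

φ(53) = 53 − 1 = 52 = 2^2 · 13.
Test 51^(52/q) mod 53 for each prime factor q of 52:
51^26 ≡ 52 (mod 53)  [q = 2: ≢ 1 ✓]
51^4 ≡ 16 (mod 53)  [q = 13: ≢ 1 ✓]
All checks pass, so 51 has order 52 and is a primitive root modulo 53.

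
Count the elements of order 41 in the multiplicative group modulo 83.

φ(83) = 83 − 1 = 82 = 2 · 41.
Since (Z/83Z)^× is cyclic of order 82, the number of elements of order d is φ(d) when d | 82 and 0 otherwise.
41 | 82, and φ(41) = 41 − 1 = 40.

40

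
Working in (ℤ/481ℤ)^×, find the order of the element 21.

36

Since 21 ∈ (Z/481Z)^×, its order divides φ(481) = φ(13·37) = (13−1)·(37−1) = 12·36 = 432 = 2^4 · 3^3.
Divisors of 432: 1, 2, 3, 4, 6, 8, 9, 12, 16, 18, 24, 27, 36, 48, 54, 72, 108, 144, 216, 432.
Compute 21^d (mod 481) for the divisors d until we hit 1:
21^1 ≡ 21 (mod 481)
21^2 ≡ 441 (mod 481)
21^3 ≡ 122 (mod 481)
21^4 ≡ 157 (mod 481)
21^6 ≡ 454 (mod 481)
21^8 ≡ 118 (mod 481)
21^9 ≡ 73 (mod 481)
21^12 ≡ 248 (mod 481)
21^16 ≡ 456 (mod 481)
21^18 ≡ 38 (mod 481)
21^24 ≡ 417 (mod 481)
21^27 ≡ 369 (mod 481)
21^36 ≡ 1 (mod 481) ✓
Hence ord(21) = 36.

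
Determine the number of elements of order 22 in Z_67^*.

10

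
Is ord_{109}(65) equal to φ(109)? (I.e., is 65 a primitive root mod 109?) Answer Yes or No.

Yes

φ(109) = 109 − 1 = 108 = 2^2 · 3^3.
Test 65^(108/q) mod 109 for each prime factor q of 108:
65^54 ≡ 108 (mod 109)  [q = 2: ≢ 1 ✓]
65^36 ≡ 45 (mod 109)  [q = 3: ≢ 1 ✓]
None equal 1, so ord_109(65) = 108: 65 is a primitive root.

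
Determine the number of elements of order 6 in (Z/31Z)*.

2

φ(31) = 31 − 1 = 30 = 2 · 3 · 5.
In a cyclic group of order 30, there are φ(d) elements of order d for each divisor d of 30, and zero for non-divisors.
6 = 2 · 3 divides 30, and φ(6) = 2.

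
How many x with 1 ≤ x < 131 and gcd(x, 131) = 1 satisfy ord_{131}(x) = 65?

48

φ(131) = 131 − 1 = 130 = 2 · 5 · 13.
Since (Z/131Z)^× is cyclic of order 130, the number of elements of order d is φ(d) when d | 130 and 0 otherwise.
65 = 5 · 13 divides 130, and φ(65) = 48.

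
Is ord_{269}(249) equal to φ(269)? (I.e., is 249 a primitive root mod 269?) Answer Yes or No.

No

φ(269) = 269 − 1 = 268 = 2^2 · 67.
Test 249^(268/q) mod 269 for each prime factor q of 268:
249^134 ≡ 1 (mod 269)  [q = 2: ≡ 1 ✗]
249^4 ≡ 214 (mod 269)  [q = 67: ≢ 1 ✓]
The check at q = 2 fails, so 249 generates a proper subgroup.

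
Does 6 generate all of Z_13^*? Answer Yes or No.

Yes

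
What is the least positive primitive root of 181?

2

φ(181) = 181 − 1 = 180 = 2^2 · 3^2 · 5.
Test candidates g = 2, 3, … against the prime factors q ∈ {2, 3, 5} of φ(181): g is a generator iff g^(180/q) ≢ 1 for every such q.
g = 2: 2^90 ≡ 180; 2^60 ≡ 48; 2^36 ≡ 59 — none is 1, so 2 is a primitive root.
So 2 is the smallest generator of (Z/181Z)^×.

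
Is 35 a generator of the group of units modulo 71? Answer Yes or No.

φ(71) = 71 − 1 = 70 = 2 · 5 · 7.
An element g generates (Z/71Z)^× iff g^(70/q) ≢ 1 (mod 71) for each prime q ∈ {2, 5, 7}.
35^35 ≡ 70 (mod 71)  [q = 2: ≢ 1 ✓]
35^14 ≡ 25 (mod 71)  [q = 5: ≢ 1 ✓]
35^10 ≡ 45 (mod 71)  [q = 7: ≢ 1 ✓]
Every test exponent gives a nontrivial residue, hence 35 generates the full group.

Yes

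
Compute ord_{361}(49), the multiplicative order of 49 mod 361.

Since 49 ∈ (Z/361Z)^×, its order divides φ(361) = φ(19^2) = 19·(19−1) = 342 = 2 · 3^2 · 19.
Divisors of 342: 1, 2, 3, 6, 9, 18, 19, 38, 57, 114, 171, 342.
Check 49^d mod 361 for each divisor in increasing order:
49^1 ≡ 49 (mod 361)
49^2 ≡ 235 (mod 361)
49^3 ≡ 324 (mod 361)
49^6 ≡ 286 (mod 361)
49^9 ≡ 248 (mod 361)
49^18 ≡ 134 (mod 361)
49^19 ≡ 68 (mod 361)
49^38 ≡ 292 (mod 361)
49^57 ≡ 1 (mod 361) ✓
The smallest such exponent is 57, so the order of 49 is 57.

57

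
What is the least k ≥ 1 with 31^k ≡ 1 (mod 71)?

70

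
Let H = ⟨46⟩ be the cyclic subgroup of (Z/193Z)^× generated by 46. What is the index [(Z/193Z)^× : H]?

By Lagrange's theorem, ord_193(46) divides φ(193) = 193 − 1 = 192 = 2^6 · 3.
Divisors of 192: 1, 2, 3, 4, 6, 8, 12, 16, 24, 32, 48, 64, 96, 192.
Test each divisor d:
46^1 ≡ 46 (mod 193)
46^2 ≡ 186 (mod 193)
46^3 ≡ 64 (mod 193)
46^4 ≡ 49 (mod 193)
46^6 ≡ 43 (mod 193)
46^8 ≡ 85 (mod 193)
46^12 ≡ 112 (mod 193)
46^16 ≡ 84 (mod 193)
46^24 ≡ 192 (mod 193)
46^32 ≡ 108 (mod 193)
46^48 ≡ 1 (mod 193) ✓
The order of 46 is 48, so the subgroup it generates has 48 elements.
Index = |(Z/193Z)^×| / |⟨46⟩| = 192 / 48 = 4.

4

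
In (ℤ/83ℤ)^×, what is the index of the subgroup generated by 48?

2

By Lagrange's theorem, ord_83(48) divides φ(83) = 83 − 1 = 82 = 2 · 41.
Divisors of 82: 1, 2, 41, 82.
Evaluate successive powers at the divisors of 82:
48^1 ≡ 48
48^2 ≡ 63
48^41 ≡ 1
So ord_83(48) = 41, hence |⟨48⟩| = 41.
[(Z/83Z)^× : ⟨48⟩] = 82/41 = 2.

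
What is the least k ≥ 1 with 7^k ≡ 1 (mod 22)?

10

Since 7 ∈ (Z/22Z)^×, its order divides φ(22) = φ(2)·φ(11) = 1·10 = 10 = 2 · 5.
Divisors of 10: 1, 2, 5, 10.
Evaluate successive powers at the divisors of 10:
7^1 ≡ 7
7^2 ≡ 5
7^5 ≡ 21
7^10 ≡ 1
So ord_22(7) = 10.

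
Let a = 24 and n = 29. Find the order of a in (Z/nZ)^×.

7

The order of 24 must divide φ(29) = 29 − 1 = 28 = 2^2 · 7.
Divisors of 28: 1, 2, 4, 7, 14, 28.
Check 24^d mod 29 for each divisor in increasing order:
24^1 ≡ 24 (mod 29)
24^2 ≡ 25 (mod 29)
24^4 ≡ 16 (mod 29)
24^7 ≡ 1 (mod 29) ✓
Hence ord(24) = 7.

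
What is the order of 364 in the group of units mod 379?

189

Since 364 ∈ (Z/379Z)^×, its order divides φ(379) = 379 − 1 = 378 = 2 · 3^3 · 7.
Divisors of 378: 1, 2, 3, 6, 7, 9, 14, 18, 21, 27, 42, 54, 63, 126, 189, 378.
Evaluate successive powers at the divisors of 378:
364^1 ≡ 364 (mod 379)
364^2 ≡ 225 (mod 379)
364^3 ≡ 36 (mod 379)
364^6 ≡ 159 (mod 379)
364^7 ≡ 268 (mod 379)
364^9 ≡ 39 (mod 379)
364^14 ≡ 193 (mod 379)
364^18 ≡ 5 (mod 379)
364^21 ≡ 180 (mod 379)
364^27 ≡ 195 (mod 379)
364^42 ≡ 185 (mod 379)
364^54 ≡ 125 (mod 379)
364^63 ≡ 327 (mod 379)
364^126 ≡ 51 (mod 379)
364^189 ≡ 1 (mod 379) ✓
So ord_379(364) = 189.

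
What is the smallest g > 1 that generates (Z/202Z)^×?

φ(202) = φ(2)·φ(101) = 1·100 = 100 = 2^2 · 5^2.
Test candidates g = 2, 3, … against the prime factors q ∈ {2, 5} of φ(202): g is a generator iff g^(100/q) ≢ 1 for every such q.
g = 2: gcd(2, 202) = 2 > 1, not a unit — skip.
g = 3: 3^50 ≡ 201; 3^20 ≡ 185 — none is 1, so 3 is a primitive root.
Hence the least primitive root of 202 is 3.

3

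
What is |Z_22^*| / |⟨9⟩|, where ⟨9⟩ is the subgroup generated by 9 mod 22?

2

Since 9 ∈ (Z/22Z)^×, its order divides φ(22) = φ(2)·φ(11) = 1·10 = 10 = 2 · 5.
Divisors of 10: 1, 2, 5, 10.
Check 9^d mod 22 for each divisor in increasing order:
9^1 ≡ 9 (mod 22)
9^2 ≡ 15 (mod 22)
9^5 ≡ 1 (mod 22) ✓
So ord_22(9) = 5, hence |⟨9⟩| = 5.
The index is φ(22) / ord(9) = 10 / 5 = 2.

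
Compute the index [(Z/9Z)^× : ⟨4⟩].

2

ord(4) | φ(9) = φ(3^2) = 3·(3−1) = 6 = 2 · 3.
Divisors of 6: 1, 2, 3, 6.
Evaluate successive powers at the divisors of 6:
4^1 ≡ 4
4^2 ≡ 7
4^3 ≡ 1
So ord_9(4) = 3, hence |⟨4⟩| = 3.
[(Z/9Z)^× : ⟨4⟩] = 6/3 = 2.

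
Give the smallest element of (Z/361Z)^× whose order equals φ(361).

2

φ(361) = φ(19^2) = 19·(19−1) = 342 = 2 · 3^2 · 19.
g is a primitive root iff g^(342/q) ≢ 1 (mod 361) for each prime q ∈ {2, 3, 19}.
g = 2: 2^171 ≡ 360; 2^114 ≡ 292; 2^18 ≡ 58 — none is 1, so 2 is a primitive root.
The smallest primitive root modulo 361 is 2.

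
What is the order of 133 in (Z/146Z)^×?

72

The order of 133 must divide φ(146) = φ(2)·φ(73) = 1·72 = 72 = 2^3 · 3^2.
Divisors of 72: 1, 2, 3, 4, 6, 8, 9, 12, 18, 24, 36, 72.
Compute 133^d (mod 146) for the divisors d until we hit 1:
133^1 ≡ 133
133^2 ≡ 23
133^3 ≡ 139
133^4 ≡ 91
133^6 ≡ 49
133^8 ≡ 105
133^9 ≡ 95
133^12 ≡ 65
133^18 ≡ 119
133^24 ≡ 137
133^36 ≡ 145
133^72 ≡ 1
Hence ord(133) = 72.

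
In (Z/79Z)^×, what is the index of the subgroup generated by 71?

The order of 71 must divide φ(79) = 79 − 1 = 78 = 2 · 3 · 13.
Divisors of 78: 1, 2, 3, 6, 13, 26, 39, 78.
Check 71^d mod 79 for each divisor in increasing order:
71^1 ≡ 71
71^2 ≡ 64
71^3 ≡ 41
71^6 ≡ 22
71^13 ≡ 78
71^26 ≡ 1
So ord_79(71) = 26, hence |⟨71⟩| = 26.
Index = |(Z/79Z)^×| / |⟨71⟩| = 78 / 26 = 3.

3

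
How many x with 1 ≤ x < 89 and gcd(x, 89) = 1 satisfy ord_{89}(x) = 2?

1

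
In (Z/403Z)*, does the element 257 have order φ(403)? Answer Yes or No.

No

403 = 13 · 31 is a product of two distinct odd primes, so (Z/403Z)^× ≅ (Z/13Z)^× × (Z/31Z)^× is not cyclic.
No primitive root modulo 403 exists; in particular 257 is not one.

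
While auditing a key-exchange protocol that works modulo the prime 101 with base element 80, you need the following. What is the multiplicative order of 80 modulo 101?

ord(80) | φ(101) = 101 − 1 = 100 = 2^2 · 5^2.
Divisors of 100: 1, 2, 4, 5, 10, 20, 25, 50, 100.
Check 80^d mod 101 for each divisor in increasing order:
80^1 ≡ 80
80^2 ≡ 37
80^4 ≡ 56
80^5 ≡ 36
80^10 ≡ 84
80^20 ≡ 87
80^25 ≡ 1
Therefore the multiplicative order of 80 modulo 101 is 25.

25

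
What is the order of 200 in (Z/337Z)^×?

56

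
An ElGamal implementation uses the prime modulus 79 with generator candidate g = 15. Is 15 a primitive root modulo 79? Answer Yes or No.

φ(79) = 79 − 1 = 78 = 2 · 3 · 13.
An element g generates (Z/79Z)^× iff g^(78/q) ≢ 1 (mod 79) for each prime q ∈ {2, 3, 13}.
15^39 ≡ 78 (mod 79)  [q = 2: ≢ 1 ✓]
15^26 ≡ 1 (mod 79)  [q = 3: ≡ 1 ✗]
15^6 ≡ 10 (mod 79)  [q = 13: ≢ 1 ✓]
Since 15^26 ≡ 1, the order of 15 divides 26 < 78, so 15 is not a primitive root.

No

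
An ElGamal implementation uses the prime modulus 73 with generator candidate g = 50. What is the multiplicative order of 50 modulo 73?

36

The order of 50 must divide φ(73) = 73 − 1 = 72 = 2^3 · 3^2.
Divisors of 72: 1, 2, 3, 4, 6, 8, 9, 12, 18, 24, 36, 72.
Test each divisor d:
50^1 ≡ 50
50^2 ≡ 18
50^3 ≡ 24
50^4 ≡ 32
50^6 ≡ 65
50^8 ≡ 2
50^9 ≡ 27
50^12 ≡ 64
50^18 ≡ 72
50^24 ≡ 8
50^36 ≡ 1
So ord_73(50) = 36.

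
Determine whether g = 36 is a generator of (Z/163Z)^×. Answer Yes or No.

φ(163) = 163 − 1 = 162 = 2 · 3^4.
An element g generates (Z/163Z)^× iff g^(162/q) ≢ 1 (mod 163) for each prime q ∈ {2, 3}.
36^81 ≡ 1 (mod 163)  [q = 2: ≡ 1 ✗]
36^54 ≡ 1 (mod 163)  [q = 3: ≡ 1 ✗]
The check at q = 2 fails, so 36 generates a proper subgroup.

No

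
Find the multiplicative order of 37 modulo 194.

96

ord(37) | φ(194) = φ(2)·φ(97) = 1·96 = 96 = 2^5 · 3.
Divisors of 96: 1, 2, 3, 4, 6, 8, 12, 16, 24, 32, 48, 96.
Test each divisor d:
37^1 ≡ 37 (mod 194)
37^2 ≡ 11 (mod 194)
37^3 ≡ 19 (mod 194)
37^4 ≡ 121 (mod 194)
37^6 ≡ 167 (mod 194)
37^8 ≡ 91 (mod 194)
37^12 ≡ 147 (mod 194)
37^16 ≡ 133 (mod 194)
37^24 ≡ 75 (mod 194)
37^32 ≡ 35 (mod 194)
37^48 ≡ 193 (mod 194)
37^96 ≡ 1 (mod 194) ✓
So ord_194(37) = 96.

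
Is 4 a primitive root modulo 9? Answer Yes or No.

No

φ(9) = φ(3^2) = 3·(3−1) = 6 = 2 · 3.
It suffices to check that the order of 4 is not a proper divisor of 6: compute 4^(6/q) for q ∈ {2, 3}.
4^3 ≡ 1 (mod 9)  [q = 2: ≡ 1 ✗]
4^2 ≡ 7 (mod 9)  [q = 3: ≢ 1 ✓]
Since 4^3 ≡ 1, the order of 4 divides 3 < 6, so 4 is not a primitive root.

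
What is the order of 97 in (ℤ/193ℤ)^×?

96

ord(97) | φ(193) = 193 − 1 = 192 = 2^6 · 3.
Divisors of 192: 1, 2, 3, 4, 6, 8, 12, 16, 24, 32, 48, 64, 96, 192.
Test each divisor d:
97^1 ≡ 97 (mod 193)
97^2 ≡ 145 (mod 193)
97^3 ≡ 169 (mod 193)
97^4 ≡ 181 (mod 193)
97^6 ≡ 190 (mod 193)
97^8 ≡ 144 (mod 193)
97^12 ≡ 9 (mod 193)
97^16 ≡ 85 (mod 193)
97^24 ≡ 81 (mod 193)
97^32 ≡ 84 (mod 193)
97^48 ≡ 192 (mod 193)
97^64 ≡ 108 (mod 193)
97^96 ≡ 1 (mod 193) ✓
So ord_193(97) = 96.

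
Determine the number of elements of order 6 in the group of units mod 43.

φ(43) = 43 − 1 = 42 = 2 · 3 · 7.
Since (Z/43Z)^× is cyclic of order 42, the number of elements of order d is φ(d) when d | 42 and 0 otherwise.
6 = 2 · 3 divides 42, and φ(6) = 2.

2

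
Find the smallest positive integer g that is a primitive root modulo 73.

5

φ(73) = 73 − 1 = 72 = 2^3 · 3^2.
g is a primitive root iff g^(72/q) ≢ 1 (mod 73) for each prime q ∈ {2, 3}.
g = 2: 2^36 ≡ 1 — hits 1, so not a primitive root.
g = 3: 3^36 ≡ 1 — hits 1, so not a primitive root.
g = 4: 4^36 ≡ 1 — hits 1, so not a primitive root.
g = 5: 5^36 ≡ 72; 5^24 ≡ 8 — none is 1, so 5 is a primitive root.
The smallest primitive root modulo 73 is 5.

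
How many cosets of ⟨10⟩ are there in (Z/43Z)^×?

2

Since 10 ∈ (Z/43Z)^×, its order divides φ(43) = 43 − 1 = 42 = 2 · 3 · 7.
Divisors of 42: 1, 2, 3, 6, 7, 14, 21, 42.
Test each divisor d:
10^1 ≡ 10 (mod 43)
10^2 ≡ 14 (mod 43)
10^3 ≡ 11 (mod 43)
10^6 ≡ 35 (mod 43)
10^7 ≡ 6 (mod 43)
10^14 ≡ 36 (mod 43)
10^21 ≡ 1 (mod 43) ✓
The order of 10 is 21, so the subgroup it generates has 21 elements.
Index = |(Z/43Z)^×| / |⟨10⟩| = 42 / 21 = 2.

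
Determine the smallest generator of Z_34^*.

3

φ(34) = φ(2)·φ(17) = 1·16 = 16 = 2^4.
g is a primitive root iff g^(16/q) ≢ 1 (mod 34) for each prime q ∈ {2}.
g = 2: gcd(2, 34) = 2 > 1, not a unit — skip.
g = 3: 3^8 ≡ 33 — none is 1, so 3 is a primitive root.
The smallest primitive root modulo 34 is 3.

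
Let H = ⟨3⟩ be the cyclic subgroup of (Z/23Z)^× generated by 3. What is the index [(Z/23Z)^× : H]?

Since 3 ∈ (Z/23Z)^×, its order divides φ(23) = 23 − 1 = 22 = 2 · 11.
Divisors of 22: 1, 2, 11, 22.
Check 3^d mod 23 for each divisor in increasing order:
3^1 ≡ 3
3^2 ≡ 9
3^11 ≡ 1
So ord_23(3) = 11, hence |⟨3⟩| = 11.
[(Z/23Z)^× : ⟨3⟩] = 22/11 = 2.

2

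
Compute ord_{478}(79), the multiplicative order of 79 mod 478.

238

By Lagrange's theorem, ord_478(79) divides φ(478) = φ(2)·φ(239) = 1·238 = 238 = 2 · 7 · 17.
Divisors of 238: 1, 2, 7, 14, 17, 34, 119, 238.
Compute 79^d (mod 478) for the divisors d until we hit 1:
79^1 ≡ 79
79^2 ≡ 27
79^7 ≡ 23
79^14 ≡ 51
79^17 ≡ 277
79^34 ≡ 249
79^119 ≡ 477
79^238 ≡ 1
Therefore the multiplicative order of 79 modulo 478 is 238.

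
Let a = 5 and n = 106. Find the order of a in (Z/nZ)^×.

ord(5) | φ(106) = φ(2)·φ(53) = 1·52 = 52 = 2^2 · 13.
Divisors of 52: 1, 2, 4, 13, 26, 52.
Compute 5^d (mod 106) for the divisors d until we hit 1:
5^1 ≡ 5 (mod 106)
5^2 ≡ 25 (mod 106)
5^4 ≡ 95 (mod 106)
5^13 ≡ 23 (mod 106)
5^26 ≡ 105 (mod 106)
5^52 ≡ 1 (mod 106) ✓
The smallest such exponent is 52, so the order of 5 is 52.

52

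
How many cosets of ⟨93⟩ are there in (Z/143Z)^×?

Since 93 ∈ (Z/143Z)^×, its order divides φ(143) = φ(11·13) = (11−1)·(13−1) = 10·12 = 120 = 2^3 · 3 · 5.
Divisors of 120: 1, 2, 3, 4, 5, 6, 8, 10, 12, 15, 20, 24, 30, 40, 60, 120.
Check 93^d mod 143 for each divisor in increasing order:
93^1 ≡ 93 (mod 143)
93^2 ≡ 69 (mod 143)
93^3 ≡ 125 (mod 143)
93^4 ≡ 42 (mod 143)
93^5 ≡ 45 (mod 143)
93^6 ≡ 38 (mod 143)
93^8 ≡ 48 (mod 143)
93^10 ≡ 23 (mod 143)
93^12 ≡ 14 (mod 143)
93^15 ≡ 34 (mod 143)
93^20 ≡ 100 (mod 143)
93^24 ≡ 53 (mod 143)
93^30 ≡ 12 (mod 143)
93^40 ≡ 133 (mod 143)
93^60 ≡ 1 (mod 143) ✓
The order of 93 is 60, so the subgroup it generates has 60 elements.
Index = |(Z/143Z)^×| / |⟨93⟩| = 120 / 60 = 2.

2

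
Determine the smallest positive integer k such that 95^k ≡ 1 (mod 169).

ord(95) | φ(169) = φ(13^2) = 13·(13−1) = 156 = 2^2 · 3 · 13.
Divisors of 156: 1, 2, 3, 4, 6, 12, 13, 26, 39, 52, 78, 156.
Check 95^d mod 169 for each divisor in increasing order:
95^1 ≡ 95 (mod 169)
95^2 ≡ 68 (mod 169)
95^3 ≡ 38 (mod 169)
95^4 ≡ 61 (mod 169)
95^6 ≡ 92 (mod 169)
95^12 ≡ 14 (mod 169)
95^13 ≡ 147 (mod 169)
95^26 ≡ 146 (mod 169)
95^39 ≡ 168 (mod 169)
95^52 ≡ 22 (mod 169)
95^78 ≡ 1 (mod 169) ✓
The smallest such exponent is 78, so the order of 95 is 78.

78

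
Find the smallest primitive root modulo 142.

7

φ(142) = φ(2)·φ(71) = 1·70 = 70 = 2 · 5 · 7.
Test candidates g = 2, 3, … against the prime factors q ∈ {2, 5, 7} of φ(142): g is a generator iff g^(70/q) ≢ 1 for every such q.
g = 2: gcd(2, 142) = 2 > 1, not a unit — skip.
g = 3: 3^35 ≡ 1 — hits 1, so not a primitive root.
g = 4: gcd(4, 142) = 2 > 1, not a unit — skip.
g = 5: 5^35 ≡ 1 — hits 1, so not a primitive root.
g = 6: gcd(6, 142) = 2 > 1, not a unit — skip.
g = 7: 7^35 ≡ 141; 7^14 ≡ 125; 7^10 ≡ 45 — none is 1, so 7 is a primitive root.
So 7 is the smallest generator of (Z/142Z)^×.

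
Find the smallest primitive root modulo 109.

6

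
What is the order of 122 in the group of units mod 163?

By Lagrange's theorem, ord_163(122) divides φ(163) = 163 − 1 = 162 = 2 · 3^4.
Divisors of 162: 1, 2, 3, 6, 9, 18, 27, 54, 81, 162.
Check 122^d mod 163 for each divisor in increasing order:
122^1 ≡ 122 (mod 163)
122^2 ≡ 51 (mod 163)
122^3 ≡ 28 (mod 163)
122^6 ≡ 132 (mod 163)
122^9 ≡ 110 (mod 163)
122^18 ≡ 38 (mod 163)
122^27 ≡ 105 (mod 163)
122^54 ≡ 104 (mod 163)
122^81 ≡ 162 (mod 163)
122^162 ≡ 1 (mod 163) ✓
The smallest such exponent is 162, so the order of 122 is 162.

162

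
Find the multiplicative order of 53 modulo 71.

70

The order of 53 must divide φ(71) = 71 − 1 = 70 = 2 · 5 · 7.
Divisors of 70: 1, 2, 5, 7, 10, 14, 35, 70.
Compute 53^d (mod 71) for the divisors d until we hit 1:
53^1 ≡ 53
53^2 ≡ 40
53^5 ≡ 26
53^7 ≡ 46
53^10 ≡ 37
53^14 ≡ 57
53^35 ≡ 70
53^70 ≡ 1
The smallest such exponent is 70, so the order of 53 is 70.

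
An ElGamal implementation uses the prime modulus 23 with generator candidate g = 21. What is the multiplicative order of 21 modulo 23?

22

By Lagrange's theorem, ord_23(21) divides φ(23) = 23 − 1 = 22 = 2 · 11.
Divisors of 22: 1, 2, 11, 22.
Evaluate successive powers at the divisors of 22:
21^1 ≡ 21 (mod 23)
21^2 ≡ 4 (mod 23)
21^11 ≡ 22 (mod 23)
21^22 ≡ 1 (mod 23) ✓
Hence ord(21) = 22.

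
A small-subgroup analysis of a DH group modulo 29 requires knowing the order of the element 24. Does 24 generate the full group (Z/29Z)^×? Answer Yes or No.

No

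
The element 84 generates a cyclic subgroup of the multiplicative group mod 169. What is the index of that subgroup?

1

Since 84 ∈ (Z/169Z)^×, its order divides φ(169) = φ(13^2) = 13·(13−1) = 156 = 2^2 · 3 · 13.
Divisors of 156: 1, 2, 3, 4, 6, 12, 13, 26, 39, 52, 78, 156.
Test each divisor d:
84^1 ≡ 84 (mod 169)
84^2 ≡ 127 (mod 169)
84^3 ≡ 21 (mod 169)
84^4 ≡ 74 (mod 169)
84^6 ≡ 103 (mod 169)
84^12 ≡ 131 (mod 169)
84^13 ≡ 19 (mod 169)
84^26 ≡ 23 (mod 169)
84^39 ≡ 99 (mod 169)
84^52 ≡ 22 (mod 169)
84^78 ≡ 168 (mod 169)
84^156 ≡ 1 (mod 169) ✓
The order of 84 is 156, so the subgroup it generates has 156 elements.
The index is φ(169) / ord(84) = 156 / 156 = 1.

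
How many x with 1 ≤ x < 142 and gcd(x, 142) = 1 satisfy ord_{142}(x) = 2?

1

φ(142) = φ(2)·φ(71) = 1·70 = 70 = 2 · 5 · 7.
In a cyclic group of order 70, there are φ(d) elements of order d for each divisor d of 70, and zero for non-divisors.
2 | 70, and φ(2) = 2 − 1 = 1.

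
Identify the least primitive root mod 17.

φ(17) = 17 − 1 = 16 = 2^4.
Test candidates g = 2, 3, … against the prime factors q ∈ {2} of φ(17): g is a generator iff g^(16/q) ≢ 1 for every such q.
g = 2: 2^8 ≡ 1 — hits 1, so not a primitive root.
g = 3: 3^8 ≡ 16 — none is 1, so 3 is a primitive root.
Hence the least primitive root of 17 is 3.

3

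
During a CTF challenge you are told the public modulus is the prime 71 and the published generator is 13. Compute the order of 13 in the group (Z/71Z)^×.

The order of 13 must divide φ(71) = 71 − 1 = 70 = 2 · 5 · 7.
Divisors of 70: 1, 2, 5, 7, 10, 14, 35, 70.
Compute 13^d (mod 71) for the divisors d until we hit 1:
13^1 ≡ 13 (mod 71)
13^2 ≡ 27 (mod 71)
13^5 ≡ 34 (mod 71)
13^7 ≡ 66 (mod 71)
13^10 ≡ 20 (mod 71)
13^14 ≡ 25 (mod 71)
13^35 ≡ 70 (mod 71)
13^70 ≡ 1 (mod 71) ✓
So ord_71(13) = 70.

70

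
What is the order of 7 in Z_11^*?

The order of 7 must divide φ(11) = 11 − 1 = 10 = 2 · 5.
Divisors of 10: 1, 2, 5, 10.
Test each divisor d:
7^1 ≡ 7 (mod 11)
7^2 ≡ 5 (mod 11)
7^5 ≡ 10 (mod 11)
7^10 ≡ 1 (mod 11) ✓
The smallest such exponent is 10, so the order of 7 is 10.

10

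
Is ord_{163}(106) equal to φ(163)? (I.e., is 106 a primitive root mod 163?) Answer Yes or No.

Yes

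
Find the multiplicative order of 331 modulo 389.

Since 331 ∈ (Z/389Z)^×, its order divides φ(389) = 389 − 1 = 388 = 2^2 · 97.
Divisors of 388: 1, 2, 4, 97, 194, 388.
Check 331^d mod 389 for each divisor in increasing order:
331^1 ≡ 331
331^2 ≡ 252
331^4 ≡ 97
331^97 ≡ 388
331^194 ≡ 1
Therefore the multiplicative order of 331 modulo 389 is 194.

194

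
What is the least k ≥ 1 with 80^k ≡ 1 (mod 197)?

196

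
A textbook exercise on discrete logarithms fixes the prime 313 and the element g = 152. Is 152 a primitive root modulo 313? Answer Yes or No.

φ(313) = 313 − 1 = 312 = 2^3 · 3 · 13.
Test 152^(312/q) mod 313 for each prime factor q of 312:
152^156 ≡ 1 (mod 313)  [q = 2: ≡ 1 ✗]
152^104 ≡ 1 (mod 313)  [q = 3: ≡ 1 ✗]
152^24 ≡ 27 (mod 313)  [q = 13: ≢ 1 ✓]
The check at q = 2 fails, so 152 generates a proper subgroup.

No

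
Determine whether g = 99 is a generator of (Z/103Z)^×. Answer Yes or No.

φ(103) = 103 − 1 = 102 = 2 · 3 · 17.
Test 99^(102/q) mod 103 for each prime factor q of 102:
99^51 ≡ 102 (mod 103)  [q = 2: ≢ 1 ✓]
99^34 ≡ 56 (mod 103)  [q = 3: ≢ 1 ✓]
99^6 ≡ 79 (mod 103)  [q = 17: ≢ 1 ✓]
All checks pass, so 99 has order 102 and is a primitive root modulo 103.

Yes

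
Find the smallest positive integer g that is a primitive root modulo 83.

2

φ(83) = 83 − 1 = 82 = 2 · 41.
g is a primitive root iff g^(82/q) ≢ 1 (mod 83) for each prime q ∈ {2, 41}.
g = 2: 2^41 ≡ 82; 2^2 ≡ 4 — none is 1, so 2 is a primitive root.
So 2 is the smallest generator of (Z/83Z)^×.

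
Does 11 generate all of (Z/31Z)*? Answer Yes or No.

φ(31) = 31 − 1 = 30 = 2 · 3 · 5.
It suffices to check that the order of 11 is not a proper divisor of 30: compute 11^(30/q) for q ∈ {2, 3, 5}.
11^15 ≡ 30 (mod 31)  [q = 2: ≢ 1 ✓]
11^10 ≡ 5 (mod 31)  [q = 3: ≢ 1 ✓]
11^6 ≡ 4 (mod 31)  [q = 5: ≢ 1 ✓]
All checks pass, so 11 has order 30 and is a primitive root modulo 31.

Yes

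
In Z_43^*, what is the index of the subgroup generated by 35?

The order of 35 must divide φ(43) = 43 − 1 = 42 = 2 · 3 · 7.
Divisors of 42: 1, 2, 3, 6, 7, 14, 21, 42.
Test each divisor d:
35^1 ≡ 35 (mod 43)
35^2 ≡ 21 (mod 43)
35^3 ≡ 4 (mod 43)
35^6 ≡ 16 (mod 43)
35^7 ≡ 1 (mod 43) ✓
Thus |⟨35⟩| = ord(35) = 7.
[(Z/43Z)^× : ⟨35⟩] = 42/7 = 6.

6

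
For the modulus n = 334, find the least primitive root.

5

φ(334) = φ(2)·φ(167) = 1·166 = 166 = 2 · 83.
g is a primitive root iff g^(166/q) ≢ 1 (mod 334) for each prime q ∈ {2, 83}.
g = 2: gcd(2, 334) = 2 > 1, not a unit — skip.
g = 3: 3^83 ≡ 1 — hits 1, so not a primitive root.
g = 4: gcd(4, 334) = 2 > 1, not a unit — skip.
g = 5: 5^83 ≡ 333; 5^2 ≡ 25 — none is 1, so 5 is a primitive root.
So 5 is the smallest generator of (Z/334Z)^×.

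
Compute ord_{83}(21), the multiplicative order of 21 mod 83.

41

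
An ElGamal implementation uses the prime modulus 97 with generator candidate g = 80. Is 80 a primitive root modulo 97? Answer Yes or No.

Yes

φ(97) = 97 − 1 = 96 = 2^5 · 3.
An element g generates (Z/97Z)^× iff g^(96/q) ≢ 1 (mod 97) for each prime q ∈ {2, 3}.
80^48 ≡ 96 (mod 97)  [q = 2: ≢ 1 ✓]
80^32 ≡ 61 (mod 97)  [q = 3: ≢ 1 ✓]
None equal 1, so ord_97(80) = 96: 80 is a primitive root.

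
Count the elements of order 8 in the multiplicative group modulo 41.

4

φ(41) = 41 − 1 = 40 = 2^3 · 5.
Since (Z/41Z)^× is cyclic of order 40, the number of elements of order d is φ(d) when d | 40 and 0 otherwise.
8 = 2^3 divides 40, and φ(8) = 4.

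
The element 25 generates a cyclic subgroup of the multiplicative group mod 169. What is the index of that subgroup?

6

The order of 25 must divide φ(169) = φ(13^2) = 13·(13−1) = 156 = 2^2 · 3 · 13.
Divisors of 156: 1, 2, 3, 4, 6, 12, 13, 26, 39, 52, 78, 156.
Evaluate successive powers at the divisors of 156:
25^1 ≡ 25
25^2 ≡ 118
25^3 ≡ 77
25^4 ≡ 66
25^6 ≡ 14
25^12 ≡ 27
25^13 ≡ 168
25^26 ≡ 1
So ord_169(25) = 26, hence |⟨25⟩| = 26.
Index = |(Z/169Z)^×| / |⟨25⟩| = 156 / 26 = 6.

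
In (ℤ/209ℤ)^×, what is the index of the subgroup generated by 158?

4

Since 158 ∈ (Z/209Z)^×, its order divides φ(209) = φ(11·19) = (11−1)·(19−1) = 10·18 = 180 = 2^2 · 3^2 · 5.
Divisors of 180: 1, 2, 3, 4, 5, 6, 9, 10, 12, 15, 18, 20, 30, 36, 45, 60, 90, 180.
Compute 158^d (mod 209) for the divisors d until we hit 1:
158^1 ≡ 158
158^2 ≡ 93
158^3 ≡ 64
158^4 ≡ 80
158^5 ≡ 100
158^6 ≡ 125
158^9 ≡ 58
158^10 ≡ 177
158^12 ≡ 159
158^15 ≡ 144
158^18 ≡ 20
158^20 ≡ 188
158^30 ≡ 45
158^36 ≡ 191
158^45 ≡ 1
So ord_209(158) = 45, hence |⟨158⟩| = 45.
The index is φ(209) / ord(158) = 180 / 45 = 4.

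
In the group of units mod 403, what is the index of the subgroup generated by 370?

6

The order of 370 must divide φ(403) = φ(13·31) = (13−1)·(31−1) = 12·30 = 360 = 2^3 · 3^2 · 5.
Divisors of 360: 1, 2, 3, 4, 5, 6, 8, 9, 10, 12, 15, 18, 20, 24, 30, 36, 40, 45, 60, 72, 90, 120, 180, 360.
Check 370^d mod 403 for each divisor in increasing order:
370^1 ≡ 370
370^2 ≡ 283
370^3 ≡ 333
370^4 ≡ 295
370^5 ≡ 340
370^6 ≡ 64
370^8 ≡ 380
370^9 ≡ 356
370^10 ≡ 342
370^12 ≡ 66
370^15 ≡ 216
370^18 ≡ 194
370^20 ≡ 94
370^24 ≡ 326
370^30 ≡ 311
370^36 ≡ 157
370^40 ≡ 373
370^45 ≡ 278
370^60 ≡ 1
So ord_403(370) = 60, hence |⟨370⟩| = 60.
The index is φ(403) / ord(370) = 360 / 60 = 6.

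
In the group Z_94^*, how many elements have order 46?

22

φ(94) = φ(2)·φ(47) = 1·46 = 46 = 2 · 23.
Since (Z/94Z)^× is cyclic of order 46, the number of elements of order d is φ(d) when d | 46 and 0 otherwise.
46 = 2 · 23 divides 46, and φ(46) = 22.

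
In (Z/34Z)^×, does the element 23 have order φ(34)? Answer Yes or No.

φ(34) = φ(2)·φ(17) = 1·16 = 16 = 2^4.
An element g generates (Z/34Z)^× iff g^(16/q) ≢ 1 (mod 34) for each prime q ∈ {2}.
23^8 ≡ 33 (mod 34)  [q = 2: ≢ 1 ✓]
None equal 1, so ord_34(23) = 16: 23 is a primitive root.

Yes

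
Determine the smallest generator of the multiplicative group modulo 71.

7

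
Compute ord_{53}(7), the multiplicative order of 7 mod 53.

26

The order of 7 must divide φ(53) = 53 − 1 = 52 = 2^2 · 13.
Divisors of 52: 1, 2, 4, 13, 26, 52.
Compute 7^d (mod 53) for the divisors d until we hit 1:
7^1 ≡ 7 (mod 53)
7^2 ≡ 49 (mod 53)
7^4 ≡ 16 (mod 53)
7^13 ≡ 52 (mod 53)
7^26 ≡ 1 (mod 53) ✓
Hence ord(7) = 26.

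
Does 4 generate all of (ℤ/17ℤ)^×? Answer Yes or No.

φ(17) = 17 − 1 = 16 = 2^4.
An element g generates (Z/17Z)^× iff g^(16/q) ≢ 1 (mod 17) for each prime q ∈ {2}.
4^8 ≡ 1 (mod 17)  [q = 2: ≡ 1 ✗]
4^8 ≡ 1 shows ord(4) | 8, strictly less than φ(17); not a primitive root.

No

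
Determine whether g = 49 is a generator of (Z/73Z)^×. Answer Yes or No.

No

φ(73) = 73 − 1 = 72 = 2^3 · 3^2.
49 is a primitive root mod 73 iff 49^(φ(73)/q) ≢ 1 for every prime q | φ(73), i.e. q ∈ {2, 3}.
49^36 ≡ 1 (mod 73)  [q = 2: ≡ 1 ✗]
49^24 ≡ 1 (mod 73)  [q = 3: ≡ 1 ✗]
49^36 ≡ 1 shows ord(49) | 36, strictly less than φ(73); not a primitive root.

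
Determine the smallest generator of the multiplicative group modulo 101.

2

φ(101) = 101 − 1 = 100 = 2^2 · 5^2.
Test candidates g = 2, 3, … against the prime factors q ∈ {2, 5} of φ(101): g is a generator iff g^(100/q) ≢ 1 for every such q.
g = 2: 2^50 ≡ 100; 2^20 ≡ 95 — none is 1, so 2 is a primitive root.
The smallest primitive root modulo 101 is 2.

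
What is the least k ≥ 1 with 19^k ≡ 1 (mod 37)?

36

ord(19) | φ(37) = 37 − 1 = 36 = 2^2 · 3^2.
Divisors of 36: 1, 2, 3, 4, 6, 9, 12, 18, 36.
Check 19^d mod 37 for each divisor in increasing order:
19^1 ≡ 19 (mod 37)
19^2 ≡ 28 (mod 37)
19^3 ≡ 14 (mod 37)
19^4 ≡ 7 (mod 37)
19^6 ≡ 11 (mod 37)
19^9 ≡ 6 (mod 37)
19^12 ≡ 10 (mod 37)
19^18 ≡ 36 (mod 37)
19^36 ≡ 1 (mod 37) ✓
Therefore the multiplicative order of 19 modulo 37 is 36.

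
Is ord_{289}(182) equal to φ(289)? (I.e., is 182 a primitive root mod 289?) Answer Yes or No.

Yes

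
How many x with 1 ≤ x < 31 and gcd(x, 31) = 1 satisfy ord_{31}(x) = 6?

φ(31) = 31 − 1 = 30 = 2 · 3 · 5.
In a cyclic group of order 30, there are φ(d) elements of order d for each divisor d of 30, and zero for non-divisors.
6 = 2 · 3 divides 30, and φ(6) = 2.

2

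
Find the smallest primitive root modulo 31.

3

φ(31) = 31 − 1 = 30 = 2 · 3 · 5.
g is a primitive root iff g^(30/q) ≢ 1 (mod 31) for each prime q ∈ {2, 3, 5}.
g = 2: 2^15 ≡ 1 — hits 1, so not a primitive root.
g = 3: 3^15 ≡ 30; 3^10 ≡ 25; 3^6 ≡ 16 — none is 1, so 3 is a primitive root.
So 3 is the smallest generator of (Z/31Z)^×.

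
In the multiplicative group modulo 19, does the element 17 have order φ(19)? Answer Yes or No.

φ(19) = 19 − 1 = 18 = 2 · 3^2.
An element g generates (Z/19Z)^× iff g^(18/q) ≢ 1 (mod 19) for each prime q ∈ {2, 3}.
17^9 ≡ 1 (mod 19)  [q = 2: ≡ 1 ✗]
17^6 ≡ 7 (mod 19)  [q = 3: ≢ 1 ✓]
17^9 ≡ 1 shows ord(17) | 9, strictly less than φ(19); not a primitive root.

No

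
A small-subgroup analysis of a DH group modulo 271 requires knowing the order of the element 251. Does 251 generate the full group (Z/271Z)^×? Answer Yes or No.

Yes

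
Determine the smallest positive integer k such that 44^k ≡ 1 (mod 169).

52

Since 44 ∈ (Z/169Z)^×, its order divides φ(169) = φ(13^2) = 13·(13−1) = 156 = 2^2 · 3 · 13.
Divisors of 156: 1, 2, 3, 4, 6, 12, 13, 26, 39, 52, 78, 156.
Evaluate successive powers at the divisors of 156:
44^1 ≡ 44 (mod 169)
44^2 ≡ 77 (mod 169)
44^3 ≡ 8 (mod 169)
44^4 ≡ 14 (mod 169)
44^6 ≡ 64 (mod 169)
44^12 ≡ 40 (mod 169)
44^13 ≡ 70 (mod 169)
44^26 ≡ 168 (mod 169)
44^39 ≡ 99 (mod 169)
44^52 ≡ 1 (mod 169) ✓
The smallest such exponent is 52, so the order of 44 is 52.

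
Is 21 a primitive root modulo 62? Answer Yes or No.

Yes

φ(62) = φ(2)·φ(31) = 1·30 = 30 = 2 · 3 · 5.
It suffices to check that the order of 21 is not a proper divisor of 30: compute 21^(30/q) for q ∈ {2, 3, 5}.
21^15 ≡ 61 (mod 62)  [q = 2: ≢ 1 ✓]
21^10 ≡ 5 (mod 62)  [q = 3: ≢ 1 ✓]
21^6 ≡ 33 (mod 62)  [q = 5: ≢ 1 ✓]
Every test exponent gives a nontrivial residue, hence 21 generates the full group.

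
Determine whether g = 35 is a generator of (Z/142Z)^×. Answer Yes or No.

Yes

φ(142) = φ(2)·φ(71) = 1·70 = 70 = 2 · 5 · 7.
35 is a primitive root mod 142 iff 35^(φ(142)/q) ≢ 1 for every prime q | φ(142), i.e. q ∈ {2, 5, 7}.
35^35 ≡ 141 (mod 142)  [q = 2: ≢ 1 ✓]
35^14 ≡ 25 (mod 142)  [q = 5: ≢ 1 ✓]
35^10 ≡ 45 (mod 142)  [q = 7: ≢ 1 ✓]
None equal 1, so ord_142(35) = 70: 35 is a primitive root.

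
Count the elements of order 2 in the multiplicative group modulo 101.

φ(101) = 101 − 1 = 100 = 2^2 · 5^2.
Since (Z/101Z)^× is cyclic of order 100, the number of elements of order d is φ(d) when d | 100 and 0 otherwise.
2 | 100, and φ(2) = 2 − 1 = 1.

1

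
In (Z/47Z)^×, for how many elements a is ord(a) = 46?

φ(47) = 47 − 1 = 46 = 2 · 23.
Since (Z/47Z)^× is cyclic of order 46, the number of elements of order d is φ(d) when d | 46 and 0 otherwise.
46 = 2 · 23 divides 46, and φ(46) = 22.

22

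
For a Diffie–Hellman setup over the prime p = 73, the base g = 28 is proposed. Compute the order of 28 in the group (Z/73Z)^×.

72

The order of 28 must divide φ(73) = 73 − 1 = 72 = 2^3 · 3^2.
Divisors of 72: 1, 2, 3, 4, 6, 8, 9, 12, 18, 24, 36, 72.
Test each divisor d:
28^1 ≡ 28 (mod 73)
28^2 ≡ 54 (mod 73)
28^3 ≡ 52 (mod 73)
28^4 ≡ 69 (mod 73)
28^6 ≡ 3 (mod 73)
28^8 ≡ 16 (mod 73)
28^9 ≡ 10 (mod 73)
28^12 ≡ 9 (mod 73)
28^18 ≡ 27 (mod 73)
28^24 ≡ 8 (mod 73)
28^36 ≡ 72 (mod 73)
28^72 ≡ 1 (mod 73) ✓
Therefore the multiplicative order of 28 modulo 73 is 72.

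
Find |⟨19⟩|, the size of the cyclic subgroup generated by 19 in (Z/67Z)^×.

33

Since 19 ∈ (Z/67Z)^×, its order divides φ(67) = 67 − 1 = 66 = 2 · 3 · 11.
Divisors of 66: 1, 2, 3, 6, 11, 22, 33, 66.
Evaluate successive powers at the divisors of 66:
19^1 ≡ 19
19^2 ≡ 26
19^3 ≡ 25
19^6 ≡ 22
19^11 ≡ 29
19^22 ≡ 37
19^33 ≡ 1
Hence ord(19) = 33.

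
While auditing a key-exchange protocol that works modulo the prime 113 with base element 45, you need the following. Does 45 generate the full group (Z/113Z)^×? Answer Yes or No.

φ(113) = 113 − 1 = 112 = 2^4 · 7.
Test 45^(112/q) mod 113 for each prime factor q of 112:
45^56 ≡ 112 (mod 113)  [q = 2: ≢ 1 ✓]
45^16 ≡ 49 (mod 113)  [q = 7: ≢ 1 ✓]
Every test exponent gives a nontrivial residue, hence 45 generates the full group.

Yes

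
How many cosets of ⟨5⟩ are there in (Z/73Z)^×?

Since 5 ∈ (Z/73Z)^×, its order divides φ(73) = 73 − 1 = 72 = 2^3 · 3^2.
Divisors of 72: 1, 2, 3, 4, 6, 8, 9, 12, 18, 24, 36, 72.
Evaluate successive powers at the divisors of 72:
5^1 ≡ 5
5^2 ≡ 25
5^3 ≡ 52
5^4 ≡ 41
5^6 ≡ 3
5^8 ≡ 2
5^9 ≡ 10
5^12 ≡ 9
5^18 ≡ 27
5^24 ≡ 8
5^36 ≡ 72
5^72 ≡ 1
So ord_73(5) = 72, hence |⟨5⟩| = 72.
[(Z/73Z)^× : ⟨5⟩] = 72/72 = 1.

1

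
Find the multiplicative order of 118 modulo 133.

ord(118) | φ(133) = φ(7·19) = (7−1)·(19−1) = 6·18 = 108 = 2^2 · 3^3.
Divisors of 108: 1, 2, 3, 4, 6, 9, 12, 18, 27, 36, 54, 108.
Evaluate successive powers at the divisors of 108:
118^1 ≡ 118 (mod 133)
118^2 ≡ 92 (mod 133)
118^3 ≡ 83 (mod 133)
118^4 ≡ 85 (mod 133)
118^6 ≡ 106 (mod 133)
118^9 ≡ 20 (mod 133)
118^12 ≡ 64 (mod 133)
118^18 ≡ 1 (mod 133) ✓
Hence ord(118) = 18.

18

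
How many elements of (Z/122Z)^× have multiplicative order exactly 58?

0

φ(122) = φ(2)·φ(61) = 1·60 = 60 = 2^2 · 3 · 5.
(Z/122Z)^× is cyclic (|G| = 60); a cyclic group of order m has exactly φ(d) elements of each order d | m, and none otherwise.
Here 60 is not a multiple of 58, so there are no elements of order 58.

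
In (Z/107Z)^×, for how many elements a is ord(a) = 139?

0

φ(107) = 107 − 1 = 106 = 2 · 53.
In a cyclic group of order 106, there are φ(d) elements of order d for each divisor d of 106, and zero for non-divisors.
Since 139 ∤ 106, the count is 0.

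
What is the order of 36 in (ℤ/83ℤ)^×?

41

Since 36 ∈ (Z/83Z)^×, its order divides φ(83) = 83 − 1 = 82 = 2 · 41.
Divisors of 82: 1, 2, 41, 82.
Test each divisor d:
36^1 ≡ 36 (mod 83)
36^2 ≡ 51 (mod 83)
36^41 ≡ 1 (mod 83) ✓
Therefore the multiplicative order of 36 modulo 83 is 41.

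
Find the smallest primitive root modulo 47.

φ(47) = 47 − 1 = 46 = 2 · 23.
g is a primitive root iff g^(46/q) ≢ 1 (mod 47) for each prime q ∈ {2, 23}.
g = 2: 2^23 ≡ 1 — hits 1, so not a primitive root.
g = 3: 3^23 ≡ 1 — hits 1, so not a primitive root.
g = 4: 4^23 ≡ 1 — hits 1, so not a primitive root.
g = 5: 5^23 ≡ 46; 5^2 ≡ 25 — none is 1, so 5 is a primitive root.
Hence the least primitive root of 47 is 5.

5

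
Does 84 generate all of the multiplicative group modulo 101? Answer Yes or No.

No

φ(101) = 101 − 1 = 100 = 2^2 · 5^2.
It suffices to check that the order of 84 is not a proper divisor of 100: compute 84^(100/q) for q ∈ {2, 5}.
84^50 ≡ 1 (mod 101)  [q = 2: ≡ 1 ✗]
84^20 ≡ 1 (mod 101)  [q = 5: ≡ 1 ✗]
84^50 ≡ 1 shows ord(84) | 50, strictly less than φ(101); not a primitive root.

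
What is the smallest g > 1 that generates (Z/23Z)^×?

5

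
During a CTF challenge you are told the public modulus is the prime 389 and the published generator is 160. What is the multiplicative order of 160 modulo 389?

By Lagrange's theorem, ord_389(160) divides φ(389) = 389 − 1 = 388 = 2^2 · 97.
Divisors of 388: 1, 2, 4, 97, 194, 388.
Test each divisor d:
160^1 ≡ 160 (mod 389)
160^2 ≡ 315 (mod 389)
160^4 ≡ 30 (mod 389)
160^97 ≡ 115 (mod 389)
160^194 ≡ 388 (mod 389)
160^388 ≡ 1 (mod 389) ✓
Hence ord(160) = 388.

388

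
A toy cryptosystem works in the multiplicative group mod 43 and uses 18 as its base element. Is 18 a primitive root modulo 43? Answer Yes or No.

Yes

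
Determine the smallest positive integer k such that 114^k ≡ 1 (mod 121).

ord(114) | φ(121) = φ(11^2) = 11·(11−1) = 110 = 2 · 5 · 11.
Divisors of 110: 1, 2, 5, 10, 11, 22, 55, 110.
Check 114^d mod 121 for each divisor in increasing order:
114^1 ≡ 114 (mod 121)
114^2 ≡ 49 (mod 121)
114^5 ≡ 12 (mod 121)
114^10 ≡ 23 (mod 121)
114^11 ≡ 81 (mod 121)
114^22 ≡ 27 (mod 121)
114^55 ≡ 1 (mod 121) ✓
Hence ord(114) = 55.

55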